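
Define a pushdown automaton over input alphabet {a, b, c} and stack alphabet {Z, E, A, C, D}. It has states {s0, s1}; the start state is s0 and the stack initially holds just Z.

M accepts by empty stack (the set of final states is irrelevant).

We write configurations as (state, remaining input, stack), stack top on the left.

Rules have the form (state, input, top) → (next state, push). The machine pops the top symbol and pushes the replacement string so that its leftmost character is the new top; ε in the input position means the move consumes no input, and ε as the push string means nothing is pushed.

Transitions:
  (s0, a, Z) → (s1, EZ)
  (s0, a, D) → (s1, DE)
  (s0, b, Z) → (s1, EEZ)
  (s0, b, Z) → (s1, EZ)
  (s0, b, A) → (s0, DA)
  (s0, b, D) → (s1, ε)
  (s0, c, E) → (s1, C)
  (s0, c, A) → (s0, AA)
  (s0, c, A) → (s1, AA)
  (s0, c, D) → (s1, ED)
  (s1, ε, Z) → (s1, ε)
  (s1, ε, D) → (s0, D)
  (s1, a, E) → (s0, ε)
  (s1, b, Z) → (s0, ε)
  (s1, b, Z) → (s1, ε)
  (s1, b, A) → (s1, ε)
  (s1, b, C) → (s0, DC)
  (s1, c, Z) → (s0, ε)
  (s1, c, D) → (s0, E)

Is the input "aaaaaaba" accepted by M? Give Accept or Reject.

No computation consumes all input and empties the stack.

Reject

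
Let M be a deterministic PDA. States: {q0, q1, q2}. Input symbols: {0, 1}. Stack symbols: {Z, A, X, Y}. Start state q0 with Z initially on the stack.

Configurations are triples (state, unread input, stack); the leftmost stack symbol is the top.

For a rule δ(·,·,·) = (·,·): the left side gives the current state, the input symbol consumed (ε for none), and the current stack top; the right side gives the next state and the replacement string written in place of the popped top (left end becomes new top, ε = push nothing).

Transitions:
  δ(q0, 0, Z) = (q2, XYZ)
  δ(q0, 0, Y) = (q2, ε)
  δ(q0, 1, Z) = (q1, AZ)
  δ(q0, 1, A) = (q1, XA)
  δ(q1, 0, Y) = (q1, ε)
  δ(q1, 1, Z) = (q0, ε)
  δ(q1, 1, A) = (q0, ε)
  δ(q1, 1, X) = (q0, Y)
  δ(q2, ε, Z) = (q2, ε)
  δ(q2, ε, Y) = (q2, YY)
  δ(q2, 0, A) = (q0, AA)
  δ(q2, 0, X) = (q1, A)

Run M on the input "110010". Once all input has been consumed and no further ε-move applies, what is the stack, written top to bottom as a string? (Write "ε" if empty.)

(q0, 110010, Z)
  read 1, top Z: go to q1, push AZ → (q1, 10010, AZ)
  read 1, top A: go to q0, push ε → (q0, 0010, Z)
  read 0, top Z: go to q2, push XYZ → (q2, 010, XYZ)
  read 0, top X: go to q1, push A → (q1, 10, AYZ)
  read 1, top A: go to q0, push ε → (q0, 0, YZ)
  read 0, top Y: go to q2, push ε → (q2, ε, Z)
  ε-move, top Z: go to q2, push ε → (q2, ε, ε)
All input consumed in state q2 with stack ε.

ε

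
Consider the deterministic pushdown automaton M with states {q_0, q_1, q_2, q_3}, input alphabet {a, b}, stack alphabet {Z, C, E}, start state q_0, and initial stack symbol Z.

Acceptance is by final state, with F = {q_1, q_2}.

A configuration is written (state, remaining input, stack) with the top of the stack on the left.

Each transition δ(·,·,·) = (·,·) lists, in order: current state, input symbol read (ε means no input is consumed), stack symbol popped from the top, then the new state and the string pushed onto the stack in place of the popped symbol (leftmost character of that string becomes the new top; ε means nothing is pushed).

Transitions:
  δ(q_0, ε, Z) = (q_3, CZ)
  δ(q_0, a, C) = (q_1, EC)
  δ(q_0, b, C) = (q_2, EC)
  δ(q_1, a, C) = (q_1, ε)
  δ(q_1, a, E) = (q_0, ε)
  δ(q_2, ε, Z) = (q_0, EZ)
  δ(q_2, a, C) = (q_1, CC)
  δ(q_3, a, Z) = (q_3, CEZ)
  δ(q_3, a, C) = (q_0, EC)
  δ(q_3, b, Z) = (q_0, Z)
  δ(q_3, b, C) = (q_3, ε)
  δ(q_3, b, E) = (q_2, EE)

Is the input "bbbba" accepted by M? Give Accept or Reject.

(q_0, bbbba, Z)
  ε-move, top Z: go to q_3, push CZ → (q_3, bbbba, CZ)
  read b, top C: go to q_3, push ε → (q_3, bbba, Z)
  read b, top Z: go to q_0, push Z → (q_0, bba, Z)
  ε-move, top Z: go to q_3, push CZ → (q_3, bba, CZ)
  read b, top C: go to q_3, push ε → (q_3, ba, Z)
  read b, top Z: go to q_0, push Z → (q_0, a, Z)
  ε-move, top Z: go to q_3, push CZ → (q_3, a, CZ)
  read a, top C: go to q_0, push EC → (q_0, ε, ECZ)
All input consumed; state q_0 ∉ F and no further ε-move applies.

Reject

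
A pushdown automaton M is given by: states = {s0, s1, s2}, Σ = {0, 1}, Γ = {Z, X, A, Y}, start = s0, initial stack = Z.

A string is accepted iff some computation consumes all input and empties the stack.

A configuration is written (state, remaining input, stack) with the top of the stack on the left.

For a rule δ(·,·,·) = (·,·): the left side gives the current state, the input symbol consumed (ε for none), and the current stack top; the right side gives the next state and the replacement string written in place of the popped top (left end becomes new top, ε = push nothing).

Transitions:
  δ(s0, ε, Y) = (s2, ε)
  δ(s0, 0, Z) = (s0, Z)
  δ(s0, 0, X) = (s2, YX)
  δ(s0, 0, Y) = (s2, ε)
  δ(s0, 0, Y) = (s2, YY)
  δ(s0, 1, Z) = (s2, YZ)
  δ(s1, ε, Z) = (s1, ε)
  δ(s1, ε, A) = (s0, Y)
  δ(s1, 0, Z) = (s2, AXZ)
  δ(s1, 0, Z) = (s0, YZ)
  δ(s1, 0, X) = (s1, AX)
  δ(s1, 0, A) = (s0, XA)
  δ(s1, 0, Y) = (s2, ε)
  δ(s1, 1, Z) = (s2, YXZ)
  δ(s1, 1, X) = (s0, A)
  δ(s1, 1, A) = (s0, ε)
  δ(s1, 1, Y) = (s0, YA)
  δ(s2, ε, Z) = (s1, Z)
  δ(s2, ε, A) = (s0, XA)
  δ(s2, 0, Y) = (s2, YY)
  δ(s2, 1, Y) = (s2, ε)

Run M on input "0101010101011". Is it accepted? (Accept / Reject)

Accept

One accepting computation: (s0, 0101010101011, Z) ⊢ (s0, 101010101011, Z) ⊢ (s2, 01010101011, YZ) ⊢ (s2, 1010101011, YYZ) ⊢ (s2, 010101011, YZ) ⊢ (s2, 10101011, YYZ) ⊢ (s2, 0101011, YZ) ⊢ (s2, 101011, YYZ) ⊢ (s2, 01011, YZ) ⊢ (s2, 1011, YYZ) ⊢ (s2, 011, YZ) ⊢ (s2, 11, YYZ) ⊢ (s2, 1, YZ) ⊢ (s2, ε, Z) ⊢ (s1, ε, Z) ⊢ (s1, ε, ε)
All input consumed and the stack is empty.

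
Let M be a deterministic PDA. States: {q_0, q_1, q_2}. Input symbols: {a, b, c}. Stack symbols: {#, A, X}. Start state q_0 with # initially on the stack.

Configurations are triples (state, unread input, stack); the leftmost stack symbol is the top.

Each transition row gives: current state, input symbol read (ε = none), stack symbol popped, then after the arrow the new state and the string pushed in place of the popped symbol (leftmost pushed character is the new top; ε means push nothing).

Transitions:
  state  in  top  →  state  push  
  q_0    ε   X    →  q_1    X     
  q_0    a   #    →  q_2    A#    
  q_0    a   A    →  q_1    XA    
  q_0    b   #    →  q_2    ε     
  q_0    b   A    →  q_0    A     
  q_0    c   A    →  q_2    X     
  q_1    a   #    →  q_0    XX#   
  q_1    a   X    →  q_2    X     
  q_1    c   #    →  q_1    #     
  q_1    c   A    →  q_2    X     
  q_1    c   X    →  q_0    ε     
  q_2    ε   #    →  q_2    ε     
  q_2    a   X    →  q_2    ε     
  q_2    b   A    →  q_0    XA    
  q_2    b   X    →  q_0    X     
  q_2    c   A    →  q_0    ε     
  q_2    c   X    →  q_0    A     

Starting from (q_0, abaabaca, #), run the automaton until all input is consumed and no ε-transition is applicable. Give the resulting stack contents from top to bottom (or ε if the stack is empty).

XAA#

(q_0, abaabaca, #)
  read a, top #: go to q_2, push A# → (q_2, baabaca, A#)
  read b, top A: go to q_0, push XA → (q_0, aabaca, XA#)
  ε-move, top X: go to q_1, push X → (q_1, aabaca, XA#)
  read a, top X: go to q_2, push X → (q_2, abaca, XA#)
  read a, top X: go to q_2, push ε → (q_2, baca, A#)
  read b, top A: go to q_0, push XA → (q_0, aca, XA#)
  ε-move, top X: go to q_1, push X → (q_1, aca, XA#)
  read a, top X: go to q_2, push X → (q_2, ca, XA#)
  read c, top X: go to q_0, push A → (q_0, a, AA#)
  read a, top A: go to q_1, push XA → (q_1, ε, XAA#)
All input consumed in state q_1 with stack XAA#.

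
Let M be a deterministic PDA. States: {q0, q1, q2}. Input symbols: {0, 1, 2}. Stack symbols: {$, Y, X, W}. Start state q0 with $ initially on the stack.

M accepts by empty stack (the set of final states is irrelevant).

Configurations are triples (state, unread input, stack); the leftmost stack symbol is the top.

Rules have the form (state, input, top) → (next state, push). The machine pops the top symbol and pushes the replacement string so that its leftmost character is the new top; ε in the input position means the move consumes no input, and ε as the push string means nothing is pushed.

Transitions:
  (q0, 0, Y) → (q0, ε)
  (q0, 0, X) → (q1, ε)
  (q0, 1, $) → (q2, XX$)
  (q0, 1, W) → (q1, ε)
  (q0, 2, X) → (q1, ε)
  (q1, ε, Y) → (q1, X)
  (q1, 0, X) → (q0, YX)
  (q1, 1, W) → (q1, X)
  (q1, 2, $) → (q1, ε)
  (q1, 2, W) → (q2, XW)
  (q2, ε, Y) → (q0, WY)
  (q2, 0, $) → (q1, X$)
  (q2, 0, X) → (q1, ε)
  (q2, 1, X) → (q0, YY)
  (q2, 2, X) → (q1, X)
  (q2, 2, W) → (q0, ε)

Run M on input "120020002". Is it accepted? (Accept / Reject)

Accept

(q0, 120020002, $)
  read 1, top $: go to q2, push XX$ → (q2, 20020002, XX$)
  read 2, top X: go to q1, push X → (q1, 0020002, XX$)
  read 0, top X: go to q0, push YX → (q0, 020002, YXX$)
  read 0, top Y: go to q0, push ε → (q0, 20002, XX$)
  read 2, top X: go to q1, push ε → (q1, 0002, X$)
  read 0, top X: go to q0, push YX → (q0, 002, YX$)
  read 0, top Y: go to q0, push ε → (q0, 02, X$)
  read 0, top X: go to q1, push ε → (q1, 2, $)
  read 2, top $: go to q1, push ε → (q1, ε, ε)
All input consumed and the stack is empty.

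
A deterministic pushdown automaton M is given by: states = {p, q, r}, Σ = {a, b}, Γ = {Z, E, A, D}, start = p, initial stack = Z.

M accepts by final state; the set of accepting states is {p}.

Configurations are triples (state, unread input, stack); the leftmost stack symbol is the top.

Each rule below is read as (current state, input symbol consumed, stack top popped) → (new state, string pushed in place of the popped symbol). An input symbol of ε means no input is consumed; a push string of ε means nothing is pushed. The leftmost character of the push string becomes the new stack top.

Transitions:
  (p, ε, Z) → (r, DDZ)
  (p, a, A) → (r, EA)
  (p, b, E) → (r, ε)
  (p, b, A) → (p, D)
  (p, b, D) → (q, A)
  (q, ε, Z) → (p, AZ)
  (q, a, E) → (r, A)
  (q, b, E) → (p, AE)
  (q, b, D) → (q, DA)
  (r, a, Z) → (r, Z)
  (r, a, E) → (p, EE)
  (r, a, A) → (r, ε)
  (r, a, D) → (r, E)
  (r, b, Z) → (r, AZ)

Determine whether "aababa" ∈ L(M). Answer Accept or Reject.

Accept

(p, aababa, Z)
  ε-move, top Z: go to r, push DDZ → (r, aababa, DDZ)
  read a, top D: go to r, push E → (r, ababa, EDZ)
  read a, top E: go to p, push EE → (p, baba, EEDZ)
  read b, top E: go to r, push ε → (r, aba, EDZ)
  read a, top E: go to p, push EE → (p, ba, EEDZ)
  read b, top E: go to r, push ε → (r, a, EDZ)
  read a, top E: go to p, push EE → (p, ε, EEDZ)
All input consumed; state p ∈ F.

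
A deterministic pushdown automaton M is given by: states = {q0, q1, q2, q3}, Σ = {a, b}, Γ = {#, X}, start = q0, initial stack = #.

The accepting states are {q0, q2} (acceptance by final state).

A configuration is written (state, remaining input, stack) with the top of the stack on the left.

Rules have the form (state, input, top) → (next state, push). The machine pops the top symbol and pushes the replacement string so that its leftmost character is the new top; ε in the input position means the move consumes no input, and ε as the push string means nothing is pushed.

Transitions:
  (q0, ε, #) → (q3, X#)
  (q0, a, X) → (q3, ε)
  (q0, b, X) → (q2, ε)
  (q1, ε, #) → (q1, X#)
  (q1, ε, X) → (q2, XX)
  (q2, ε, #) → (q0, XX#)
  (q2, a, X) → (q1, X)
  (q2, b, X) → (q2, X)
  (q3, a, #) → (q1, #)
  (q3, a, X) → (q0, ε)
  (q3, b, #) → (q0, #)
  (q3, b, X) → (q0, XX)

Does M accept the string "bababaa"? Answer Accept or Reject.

Accept

(q0, bababaa, #) ⊢ (q3, bababaa, X#) ⊢ (q0, ababaa, XX#) ⊢ (q3, babaa, X#) ⊢ (q0, abaa, XX#) ⊢ (q3, baa, X#) ⊢ (q0, aa, XX#) ⊢ (q3, a, X#) ⊢ (q0, ε, #)
All input consumed; state q0 ∈ F.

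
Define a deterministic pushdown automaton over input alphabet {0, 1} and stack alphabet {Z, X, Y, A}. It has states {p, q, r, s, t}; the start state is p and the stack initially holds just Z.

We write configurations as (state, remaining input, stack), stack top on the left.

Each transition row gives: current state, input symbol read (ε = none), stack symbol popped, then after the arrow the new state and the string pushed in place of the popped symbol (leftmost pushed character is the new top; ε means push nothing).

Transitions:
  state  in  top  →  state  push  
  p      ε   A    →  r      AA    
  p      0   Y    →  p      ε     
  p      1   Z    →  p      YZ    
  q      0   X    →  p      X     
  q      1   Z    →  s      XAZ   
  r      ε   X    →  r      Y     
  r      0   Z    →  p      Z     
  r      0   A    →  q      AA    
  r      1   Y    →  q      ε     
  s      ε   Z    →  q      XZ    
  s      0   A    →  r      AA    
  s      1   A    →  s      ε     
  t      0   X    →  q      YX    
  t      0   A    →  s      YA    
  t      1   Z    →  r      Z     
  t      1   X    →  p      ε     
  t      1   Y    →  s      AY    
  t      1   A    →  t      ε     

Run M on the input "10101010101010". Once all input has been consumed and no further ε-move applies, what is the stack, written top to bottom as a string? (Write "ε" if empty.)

(p, 10101010101010, Z)
  read 1, top Z: go to p, push YZ → (p, 0101010101010, YZ)
  read 0, top Y: go to p, push ε → (p, 101010101010, Z)
  read 1, top Z: go to p, push YZ → (p, 01010101010, YZ)
  read 0, top Y: go to p, push ε → (p, 1010101010, Z)
  read 1, top Z: go to p, push YZ → (p, 010101010, YZ)
  read 0, top Y: go to p, push ε → (p, 10101010, Z)
  read 1, top Z: go to p, push YZ → (p, 0101010, YZ)
  read 0, top Y: go to p, push ε → (p, 101010, Z)
  read 1, top Z: go to p, push YZ → (p, 01010, YZ)
  read 0, top Y: go to p, push ε → (p, 1010, Z)
  read 1, top Z: go to p, push YZ → (p, 010, YZ)
  read 0, top Y: go to p, push ε → (p, 10, Z)
  read 1, top Z: go to p, push YZ → (p, 0, YZ)
  read 0, top Y: go to p, push ε → (p, ε, Z)
All input consumed in state p with stack Z.

Z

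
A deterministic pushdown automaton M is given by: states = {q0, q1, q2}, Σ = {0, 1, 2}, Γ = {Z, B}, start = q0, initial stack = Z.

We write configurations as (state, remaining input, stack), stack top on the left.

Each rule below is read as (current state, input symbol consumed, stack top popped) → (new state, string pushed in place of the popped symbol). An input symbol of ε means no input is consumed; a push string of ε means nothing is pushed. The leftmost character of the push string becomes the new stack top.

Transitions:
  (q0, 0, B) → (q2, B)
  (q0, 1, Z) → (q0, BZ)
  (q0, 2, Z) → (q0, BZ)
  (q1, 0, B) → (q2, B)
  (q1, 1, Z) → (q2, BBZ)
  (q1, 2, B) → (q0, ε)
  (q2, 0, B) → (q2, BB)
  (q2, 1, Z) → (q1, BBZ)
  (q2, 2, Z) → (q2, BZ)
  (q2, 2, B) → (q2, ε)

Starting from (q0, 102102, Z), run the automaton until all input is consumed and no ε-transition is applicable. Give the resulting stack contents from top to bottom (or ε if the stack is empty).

(q0, 102102, Z) ⊢ (q0, 02102, BZ) ⊢ (q2, 2102, BZ) ⊢ (q2, 102, Z) ⊢ (q1, 02, BBZ) ⊢ (q2, 2, BBZ) ⊢ (q2, ε, BZ)
All input consumed in state q2 with stack BZ.

BZ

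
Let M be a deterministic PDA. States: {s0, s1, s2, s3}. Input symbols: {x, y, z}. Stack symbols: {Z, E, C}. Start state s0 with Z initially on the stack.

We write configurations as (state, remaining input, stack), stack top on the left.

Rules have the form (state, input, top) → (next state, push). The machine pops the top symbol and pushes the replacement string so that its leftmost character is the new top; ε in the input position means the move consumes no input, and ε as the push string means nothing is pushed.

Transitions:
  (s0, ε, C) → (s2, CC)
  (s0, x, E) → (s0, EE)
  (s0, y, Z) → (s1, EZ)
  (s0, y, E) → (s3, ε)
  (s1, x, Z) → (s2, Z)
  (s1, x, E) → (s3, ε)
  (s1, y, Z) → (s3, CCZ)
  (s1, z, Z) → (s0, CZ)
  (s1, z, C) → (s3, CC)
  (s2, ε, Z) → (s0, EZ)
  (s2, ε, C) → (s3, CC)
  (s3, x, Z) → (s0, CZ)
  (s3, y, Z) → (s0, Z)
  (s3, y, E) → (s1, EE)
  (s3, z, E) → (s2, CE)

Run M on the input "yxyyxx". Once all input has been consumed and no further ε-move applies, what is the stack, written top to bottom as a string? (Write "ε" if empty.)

(s0, yxyyxx, Z) ⊢ (s1, xyyxx, EZ) ⊢ (s3, yyxx, Z) ⊢ (s0, yxx, Z) ⊢ (s1, xx, EZ) ⊢ (s3, x, Z) ⊢ (s0, ε, CZ) ⊢ (s2, ε, CCZ) ⊢ (s3, ε, CCCZ)
All input consumed in state s3 with stack CCCZ.

CCCZ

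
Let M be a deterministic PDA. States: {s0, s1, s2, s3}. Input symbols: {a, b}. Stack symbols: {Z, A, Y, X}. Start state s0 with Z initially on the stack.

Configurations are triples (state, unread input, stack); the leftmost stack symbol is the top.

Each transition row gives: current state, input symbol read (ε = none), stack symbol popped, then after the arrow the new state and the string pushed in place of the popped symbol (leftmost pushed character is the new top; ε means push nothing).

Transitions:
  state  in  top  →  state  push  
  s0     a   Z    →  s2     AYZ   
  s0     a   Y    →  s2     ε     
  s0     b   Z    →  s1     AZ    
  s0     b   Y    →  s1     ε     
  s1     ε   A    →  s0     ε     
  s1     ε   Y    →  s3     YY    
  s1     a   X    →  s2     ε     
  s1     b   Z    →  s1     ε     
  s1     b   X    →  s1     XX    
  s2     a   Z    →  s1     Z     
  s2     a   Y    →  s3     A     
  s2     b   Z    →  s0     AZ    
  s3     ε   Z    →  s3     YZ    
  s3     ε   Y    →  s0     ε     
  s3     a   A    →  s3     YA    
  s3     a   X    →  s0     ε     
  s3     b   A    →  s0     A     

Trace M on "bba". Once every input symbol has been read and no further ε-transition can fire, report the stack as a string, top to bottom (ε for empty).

AYZ

(s0, bba, Z)
  read b, top Z: go to s1, push AZ → (s1, ba, AZ)
  ε-move, top A: go to s0, push ε → (s0, ba, Z)
  read b, top Z: go to s1, push AZ → (s1, a, AZ)
  ε-move, top A: go to s0, push ε → (s0, a, Z)
  read a, top Z: go to s2, push AYZ → (s2, ε, AYZ)
All input consumed in state s2 with stack AYZ.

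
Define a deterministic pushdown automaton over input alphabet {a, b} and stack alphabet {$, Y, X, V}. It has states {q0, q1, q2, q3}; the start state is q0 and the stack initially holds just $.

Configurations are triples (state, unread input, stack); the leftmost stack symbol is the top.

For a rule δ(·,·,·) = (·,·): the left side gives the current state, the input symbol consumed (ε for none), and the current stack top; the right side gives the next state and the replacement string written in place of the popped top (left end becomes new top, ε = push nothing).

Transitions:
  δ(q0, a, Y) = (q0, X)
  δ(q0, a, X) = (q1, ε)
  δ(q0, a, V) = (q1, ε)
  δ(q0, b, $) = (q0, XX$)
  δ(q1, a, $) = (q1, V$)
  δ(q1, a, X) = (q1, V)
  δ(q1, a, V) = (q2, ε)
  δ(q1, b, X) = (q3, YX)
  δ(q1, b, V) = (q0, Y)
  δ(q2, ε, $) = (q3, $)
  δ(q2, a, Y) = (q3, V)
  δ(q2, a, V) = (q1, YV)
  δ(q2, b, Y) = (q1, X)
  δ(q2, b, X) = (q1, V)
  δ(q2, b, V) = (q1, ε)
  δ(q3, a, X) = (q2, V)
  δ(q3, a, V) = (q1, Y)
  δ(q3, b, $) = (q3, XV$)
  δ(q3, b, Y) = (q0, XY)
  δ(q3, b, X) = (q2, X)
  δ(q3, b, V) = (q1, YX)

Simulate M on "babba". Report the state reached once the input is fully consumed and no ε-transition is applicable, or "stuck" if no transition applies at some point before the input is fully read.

(q0, babba, $) ⊢ (q0, abba, XX$) ⊢ (q1, bba, X$) ⊢ (q3, ba, YX$) ⊢ (q0, a, XYX$) ⊢ (q1, ε, YX$)
All input consumed; M is in state q1.

q1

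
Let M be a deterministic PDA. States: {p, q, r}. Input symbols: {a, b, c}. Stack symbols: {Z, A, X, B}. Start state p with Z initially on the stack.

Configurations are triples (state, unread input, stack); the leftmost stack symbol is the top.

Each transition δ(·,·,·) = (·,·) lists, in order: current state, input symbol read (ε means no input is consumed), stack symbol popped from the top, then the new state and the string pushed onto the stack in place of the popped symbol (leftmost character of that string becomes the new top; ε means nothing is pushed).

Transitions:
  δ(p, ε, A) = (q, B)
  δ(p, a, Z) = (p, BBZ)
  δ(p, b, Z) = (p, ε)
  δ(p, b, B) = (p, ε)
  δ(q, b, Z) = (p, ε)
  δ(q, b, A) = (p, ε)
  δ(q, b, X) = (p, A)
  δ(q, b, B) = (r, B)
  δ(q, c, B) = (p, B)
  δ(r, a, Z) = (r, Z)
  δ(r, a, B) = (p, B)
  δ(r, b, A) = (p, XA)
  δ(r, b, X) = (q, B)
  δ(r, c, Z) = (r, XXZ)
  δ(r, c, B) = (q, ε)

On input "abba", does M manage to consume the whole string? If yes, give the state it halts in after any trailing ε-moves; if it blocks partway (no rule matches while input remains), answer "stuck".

(p, abba, Z)
  read a, top Z: go to p, push BBZ → (p, bba, BBZ)
  read b, top B: go to p, push ε → (p, ba, BZ)
  read b, top B: go to p, push ε → (p, a, Z)
  read a, top Z: go to p, push BBZ → (p, ε, BBZ)
All input consumed; M is in state p.

p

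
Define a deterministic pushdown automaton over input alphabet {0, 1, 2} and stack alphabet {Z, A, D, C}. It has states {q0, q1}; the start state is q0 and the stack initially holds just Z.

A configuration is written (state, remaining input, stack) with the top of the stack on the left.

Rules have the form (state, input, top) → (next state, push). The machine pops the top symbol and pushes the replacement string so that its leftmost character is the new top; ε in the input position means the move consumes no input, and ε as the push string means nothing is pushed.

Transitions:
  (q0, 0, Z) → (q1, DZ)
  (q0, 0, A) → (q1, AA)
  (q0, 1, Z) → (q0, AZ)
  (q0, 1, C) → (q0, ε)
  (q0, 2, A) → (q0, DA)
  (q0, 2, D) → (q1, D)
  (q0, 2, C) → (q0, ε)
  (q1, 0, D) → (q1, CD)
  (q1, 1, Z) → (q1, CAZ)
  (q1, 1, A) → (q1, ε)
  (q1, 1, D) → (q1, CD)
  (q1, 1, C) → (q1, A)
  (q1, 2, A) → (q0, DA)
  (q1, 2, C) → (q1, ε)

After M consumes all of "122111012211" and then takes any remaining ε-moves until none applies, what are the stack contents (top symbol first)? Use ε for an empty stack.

ADADAZ

(q0, 122111012211, Z)
  read 1, top Z: go to q0, push AZ → (q0, 22111012211, AZ)
  read 2, top A: go to q0, push DA → (q0, 2111012211, DAZ)
  read 2, top D: go to q1, push D → (q1, 111012211, DAZ)
  read 1, top D: go to q1, push CD → (q1, 11012211, CDAZ)
  read 1, top C: go to q1, push A → (q1, 1012211, ADAZ)
  read 1, top A: go to q1, push ε → (q1, 012211, DAZ)
  read 0, top D: go to q1, push CD → (q1, 12211, CDAZ)
  read 1, top C: go to q1, push A → (q1, 2211, ADAZ)
  read 2, top A: go to q0, push DA → (q0, 211, DADAZ)
  read 2, top D: go to q1, push D → (q1, 11, DADAZ)
  read 1, top D: go to q1, push CD → (q1, 1, CDADAZ)
  read 1, top C: go to q1, push A → (q1, ε, ADADAZ)
All input consumed in state q1 with stack ADADAZ.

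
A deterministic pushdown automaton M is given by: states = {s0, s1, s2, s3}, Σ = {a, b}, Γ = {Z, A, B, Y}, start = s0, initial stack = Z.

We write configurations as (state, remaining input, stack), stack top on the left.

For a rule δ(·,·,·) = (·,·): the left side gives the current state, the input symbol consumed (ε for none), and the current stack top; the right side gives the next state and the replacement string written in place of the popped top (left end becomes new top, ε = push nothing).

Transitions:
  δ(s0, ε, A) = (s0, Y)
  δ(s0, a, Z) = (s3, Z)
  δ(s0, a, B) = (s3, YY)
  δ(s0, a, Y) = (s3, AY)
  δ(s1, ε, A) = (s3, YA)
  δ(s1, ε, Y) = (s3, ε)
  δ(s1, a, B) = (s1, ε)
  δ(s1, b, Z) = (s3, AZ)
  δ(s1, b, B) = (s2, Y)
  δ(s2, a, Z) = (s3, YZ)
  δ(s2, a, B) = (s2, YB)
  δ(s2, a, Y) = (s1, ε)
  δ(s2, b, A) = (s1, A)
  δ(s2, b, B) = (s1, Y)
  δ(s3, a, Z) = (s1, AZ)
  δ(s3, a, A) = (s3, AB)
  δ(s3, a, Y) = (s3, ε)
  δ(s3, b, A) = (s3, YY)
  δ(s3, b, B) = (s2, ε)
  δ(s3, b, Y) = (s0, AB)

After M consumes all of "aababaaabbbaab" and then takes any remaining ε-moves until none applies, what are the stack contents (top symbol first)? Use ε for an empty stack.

(s0, aababaaabbbaab, Z) ⊢ (s3, ababaaabbbaab, Z) ⊢ (s1, babaaabbbaab, AZ) ⊢ (s3, babaaabbbaab, YAZ) ⊢ (s0, abaaabbbaab, ABAZ) ⊢ (s0, abaaabbbaab, YBAZ) ⊢ (s3, baaabbbaab, AYBAZ) ⊢ (s3, aaabbbaab, YYYBAZ) ⊢ (s3, aabbbaab, YYBAZ) ⊢ (s3, abbbaab, YBAZ) ⊢ (s3, bbbaab, BAZ) ⊢ (s2, bbaab, AZ) ⊢ (s1, baab, AZ) ⊢ (s3, baab, YAZ) ⊢ (s0, aab, ABAZ) ⊢ (s0, aab, YBAZ) ⊢ (s3, ab, AYBAZ) ⊢ (s3, b, ABYBAZ) ⊢ (s3, ε, YYBYBAZ)
All input consumed in state s3 with stack YYBYBAZ.

YYBYBAZ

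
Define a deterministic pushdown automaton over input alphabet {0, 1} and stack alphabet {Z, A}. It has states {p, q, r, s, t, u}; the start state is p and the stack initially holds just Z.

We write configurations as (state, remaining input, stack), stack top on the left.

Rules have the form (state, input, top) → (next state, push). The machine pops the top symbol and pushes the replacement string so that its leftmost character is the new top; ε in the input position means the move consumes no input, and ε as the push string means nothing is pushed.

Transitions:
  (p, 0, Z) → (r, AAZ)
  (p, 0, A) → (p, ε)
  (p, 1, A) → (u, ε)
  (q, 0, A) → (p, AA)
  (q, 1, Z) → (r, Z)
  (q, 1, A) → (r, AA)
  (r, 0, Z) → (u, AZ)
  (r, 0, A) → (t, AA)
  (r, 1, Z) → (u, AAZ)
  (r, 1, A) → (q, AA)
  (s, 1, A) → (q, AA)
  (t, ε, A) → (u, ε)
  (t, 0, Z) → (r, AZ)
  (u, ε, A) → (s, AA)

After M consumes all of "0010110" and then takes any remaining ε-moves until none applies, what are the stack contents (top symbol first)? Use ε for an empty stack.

AAAAAAAZ

(p, 0010110, Z) ⊢ (r, 010110, AAZ) ⊢ (t, 10110, AAAZ) ⊢ (u, 10110, AAZ) ⊢ (s, 10110, AAAZ) ⊢ (q, 0110, AAAAZ) ⊢ (p, 110, AAAAAZ) ⊢ (u, 10, AAAAZ) ⊢ (s, 10, AAAAAZ) ⊢ (q, 0, AAAAAAZ) ⊢ (p, ε, AAAAAAAZ)
All input consumed in state p with stack AAAAAAAZ.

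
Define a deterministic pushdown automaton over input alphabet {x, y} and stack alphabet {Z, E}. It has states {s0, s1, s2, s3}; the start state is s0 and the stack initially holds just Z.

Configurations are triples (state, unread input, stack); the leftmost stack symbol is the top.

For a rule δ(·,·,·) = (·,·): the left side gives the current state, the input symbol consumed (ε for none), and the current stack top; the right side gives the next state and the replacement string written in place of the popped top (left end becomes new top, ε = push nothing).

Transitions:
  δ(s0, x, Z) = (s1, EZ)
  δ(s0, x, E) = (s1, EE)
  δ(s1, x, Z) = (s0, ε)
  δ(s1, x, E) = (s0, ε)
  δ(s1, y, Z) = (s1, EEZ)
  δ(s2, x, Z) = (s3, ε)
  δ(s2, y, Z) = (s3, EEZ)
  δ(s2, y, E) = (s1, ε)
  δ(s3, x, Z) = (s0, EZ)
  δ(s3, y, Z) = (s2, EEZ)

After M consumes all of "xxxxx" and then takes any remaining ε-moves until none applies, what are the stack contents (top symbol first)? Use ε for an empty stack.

EZ

(s0, xxxxx, Z)
  read x, top Z: go to s1, push EZ → (s1, xxxx, EZ)
  read x, top E: go to s0, push ε → (s0, xxx, Z)
  read x, top Z: go to s1, push EZ → (s1, xx, EZ)
  read x, top E: go to s0, push ε → (s0, x, Z)
  read x, top Z: go to s1, push EZ → (s1, ε, EZ)
All input consumed in state s1 with stack EZ.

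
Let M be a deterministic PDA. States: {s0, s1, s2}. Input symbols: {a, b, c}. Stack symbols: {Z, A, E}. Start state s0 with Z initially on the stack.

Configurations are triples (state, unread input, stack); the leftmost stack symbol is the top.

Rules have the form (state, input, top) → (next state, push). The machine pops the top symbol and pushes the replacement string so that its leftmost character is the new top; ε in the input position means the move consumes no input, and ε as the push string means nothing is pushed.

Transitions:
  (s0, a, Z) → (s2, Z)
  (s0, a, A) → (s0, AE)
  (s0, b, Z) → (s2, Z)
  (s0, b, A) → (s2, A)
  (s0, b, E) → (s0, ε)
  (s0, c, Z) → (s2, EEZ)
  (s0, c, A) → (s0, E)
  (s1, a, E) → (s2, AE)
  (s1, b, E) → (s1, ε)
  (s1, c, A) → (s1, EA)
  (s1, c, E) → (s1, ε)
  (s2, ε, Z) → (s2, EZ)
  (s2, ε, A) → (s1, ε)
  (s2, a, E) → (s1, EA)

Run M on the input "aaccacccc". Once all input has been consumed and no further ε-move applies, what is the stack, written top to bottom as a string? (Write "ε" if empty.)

EAZ

(s0, aaccacccc, Z) ⊢ (s2, accacccc, Z) ⊢ (s2, accacccc, EZ) ⊢ (s1, ccacccc, EAZ) ⊢ (s1, cacccc, AZ) ⊢ (s1, acccc, EAZ) ⊢ (s2, cccc, AEAZ) ⊢ (s1, cccc, EAZ) ⊢ (s1, ccc, AZ) ⊢ (s1, cc, EAZ) ⊢ (s1, c, AZ) ⊢ (s1, ε, EAZ)
All input consumed in state s1 with stack EAZ.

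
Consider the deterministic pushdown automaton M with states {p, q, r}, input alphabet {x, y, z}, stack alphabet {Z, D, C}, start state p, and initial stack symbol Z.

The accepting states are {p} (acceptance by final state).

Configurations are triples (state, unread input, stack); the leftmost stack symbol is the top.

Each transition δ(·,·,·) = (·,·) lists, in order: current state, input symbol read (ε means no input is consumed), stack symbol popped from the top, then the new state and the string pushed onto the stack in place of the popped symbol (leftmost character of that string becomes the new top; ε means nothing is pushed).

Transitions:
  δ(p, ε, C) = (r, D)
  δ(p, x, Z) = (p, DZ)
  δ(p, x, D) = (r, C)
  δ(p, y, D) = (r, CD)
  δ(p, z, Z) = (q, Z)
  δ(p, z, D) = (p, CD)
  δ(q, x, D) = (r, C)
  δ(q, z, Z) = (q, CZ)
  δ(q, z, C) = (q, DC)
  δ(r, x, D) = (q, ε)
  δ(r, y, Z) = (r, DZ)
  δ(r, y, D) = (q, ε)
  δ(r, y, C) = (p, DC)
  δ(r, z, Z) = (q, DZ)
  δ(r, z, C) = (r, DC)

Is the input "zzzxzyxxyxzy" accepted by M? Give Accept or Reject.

Reject

(p, zzzxzyxxyxzy, Z)
  read z, top Z: go to q, push Z → (q, zzxzyxxyxzy, Z)
  read z, top Z: go to q, push CZ → (q, zxzyxxyxzy, CZ)
  read z, top C: go to q, push DC → (q, xzyxxyxzy, DCZ)
  read x, top D: go to r, push C → (r, zyxxyxzy, CCZ)
  read z, top C: go to r, push DC → (r, yxxyxzy, DCCZ)
  read y, top D: go to q, push ε → (q, xxyxzy, CCZ)
No transition applies at (q, xxyxzy, CCZ); input not fully consumed.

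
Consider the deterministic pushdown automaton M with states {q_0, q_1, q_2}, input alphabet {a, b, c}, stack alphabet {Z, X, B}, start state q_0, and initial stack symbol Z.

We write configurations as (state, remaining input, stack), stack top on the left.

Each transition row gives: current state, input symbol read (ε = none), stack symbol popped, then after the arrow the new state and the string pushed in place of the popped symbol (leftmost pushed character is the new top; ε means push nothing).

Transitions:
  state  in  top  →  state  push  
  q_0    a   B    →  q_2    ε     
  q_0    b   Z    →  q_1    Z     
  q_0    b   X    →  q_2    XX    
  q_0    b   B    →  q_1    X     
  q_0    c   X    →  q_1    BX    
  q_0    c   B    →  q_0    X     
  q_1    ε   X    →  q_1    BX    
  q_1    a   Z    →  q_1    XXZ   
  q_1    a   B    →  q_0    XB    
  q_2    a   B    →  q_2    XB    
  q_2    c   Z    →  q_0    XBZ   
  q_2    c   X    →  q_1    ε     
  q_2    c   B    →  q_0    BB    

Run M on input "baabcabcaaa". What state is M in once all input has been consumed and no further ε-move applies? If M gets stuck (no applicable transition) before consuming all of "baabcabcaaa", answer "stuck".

(q_0, baabcabcaaa, Z) ⊢ (q_1, aabcabcaaa, Z) ⊢ (q_1, abcabcaaa, XXZ) ⊢ (q_1, abcabcaaa, BXXZ) ⊢ (q_0, bcabcaaa, XBXXZ) ⊢ (q_2, cabcaaa, XXBXXZ) ⊢ (q_1, abcaaa, XBXXZ) ⊢ (q_1, abcaaa, BXBXXZ) ⊢ (q_0, bcaaa, XBXBXXZ) ⊢ (q_2, caaa, XXBXBXXZ) ⊢ (q_1, aaa, XBXBXXZ) ⊢ (q_1, aaa, BXBXBXXZ) ⊢ (q_0, aa, XBXBXBXXZ)
No transition for (q_0, a, top X); M blocks with input aa remaining.

stuck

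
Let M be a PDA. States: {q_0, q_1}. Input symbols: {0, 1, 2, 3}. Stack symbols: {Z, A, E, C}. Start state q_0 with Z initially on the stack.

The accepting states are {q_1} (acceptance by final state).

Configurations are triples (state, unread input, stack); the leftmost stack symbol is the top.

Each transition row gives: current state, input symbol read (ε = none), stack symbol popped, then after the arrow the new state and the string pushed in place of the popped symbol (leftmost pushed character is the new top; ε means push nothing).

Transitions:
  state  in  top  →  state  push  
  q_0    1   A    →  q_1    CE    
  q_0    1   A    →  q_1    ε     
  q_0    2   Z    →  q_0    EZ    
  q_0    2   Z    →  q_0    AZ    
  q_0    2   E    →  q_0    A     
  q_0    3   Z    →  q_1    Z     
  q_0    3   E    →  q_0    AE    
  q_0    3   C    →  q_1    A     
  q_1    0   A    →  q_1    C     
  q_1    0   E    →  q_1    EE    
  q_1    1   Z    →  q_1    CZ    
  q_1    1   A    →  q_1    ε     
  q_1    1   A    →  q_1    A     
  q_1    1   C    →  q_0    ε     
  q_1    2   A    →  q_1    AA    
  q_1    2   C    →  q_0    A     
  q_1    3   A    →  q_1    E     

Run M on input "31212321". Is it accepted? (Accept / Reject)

Reject

No computation consumes all input and reaches a final state.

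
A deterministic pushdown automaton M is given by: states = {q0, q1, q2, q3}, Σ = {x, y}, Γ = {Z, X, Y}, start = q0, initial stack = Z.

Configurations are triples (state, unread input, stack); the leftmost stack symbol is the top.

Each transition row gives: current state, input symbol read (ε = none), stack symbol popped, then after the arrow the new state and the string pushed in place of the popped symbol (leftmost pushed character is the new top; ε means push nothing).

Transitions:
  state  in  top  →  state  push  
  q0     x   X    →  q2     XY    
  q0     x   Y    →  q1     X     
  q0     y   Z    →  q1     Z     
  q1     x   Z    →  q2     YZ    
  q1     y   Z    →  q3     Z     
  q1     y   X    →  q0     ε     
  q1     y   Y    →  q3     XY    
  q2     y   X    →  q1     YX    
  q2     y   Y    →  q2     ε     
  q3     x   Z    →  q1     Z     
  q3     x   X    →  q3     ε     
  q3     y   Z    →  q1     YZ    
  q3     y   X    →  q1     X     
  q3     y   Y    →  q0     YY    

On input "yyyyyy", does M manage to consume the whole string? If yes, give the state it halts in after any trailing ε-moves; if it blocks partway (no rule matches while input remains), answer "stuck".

q0

(q0, yyyyyy, Z)
  read y, top Z: go to q1, push Z → (q1, yyyyy, Z)
  read y, top Z: go to q3, push Z → (q3, yyyy, Z)
  read y, top Z: go to q1, push YZ → (q1, yyy, YZ)
  read y, top Y: go to q3, push XY → (q3, yy, XYZ)
  read y, top X: go to q1, push X → (q1, y, XYZ)
  read y, top X: go to q0, push ε → (q0, ε, YZ)
All input consumed; M is in state q0.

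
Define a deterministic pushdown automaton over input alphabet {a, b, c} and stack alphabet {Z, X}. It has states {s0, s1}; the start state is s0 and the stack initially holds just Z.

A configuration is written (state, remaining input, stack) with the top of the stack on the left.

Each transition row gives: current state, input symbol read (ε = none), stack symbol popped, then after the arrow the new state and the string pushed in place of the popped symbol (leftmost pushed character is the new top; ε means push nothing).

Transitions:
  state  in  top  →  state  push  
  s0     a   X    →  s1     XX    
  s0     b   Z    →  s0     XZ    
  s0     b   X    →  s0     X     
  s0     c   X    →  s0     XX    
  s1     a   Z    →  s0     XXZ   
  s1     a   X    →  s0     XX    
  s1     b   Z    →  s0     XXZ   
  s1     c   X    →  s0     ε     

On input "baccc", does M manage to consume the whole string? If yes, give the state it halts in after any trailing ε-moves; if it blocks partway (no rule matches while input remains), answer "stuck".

s0

(s0, baccc, Z)
  read b, top Z: go to s0, push XZ → (s0, accc, XZ)
  read a, top X: go to s1, push XX → (s1, ccc, XXZ)
  read c, top X: go to s0, push ε → (s0, cc, XZ)
  read c, top X: go to s0, push XX → (s0, c, XXZ)
  read c, top X: go to s0, push XX → (s0, ε, XXXZ)
All input consumed; M is in state s0.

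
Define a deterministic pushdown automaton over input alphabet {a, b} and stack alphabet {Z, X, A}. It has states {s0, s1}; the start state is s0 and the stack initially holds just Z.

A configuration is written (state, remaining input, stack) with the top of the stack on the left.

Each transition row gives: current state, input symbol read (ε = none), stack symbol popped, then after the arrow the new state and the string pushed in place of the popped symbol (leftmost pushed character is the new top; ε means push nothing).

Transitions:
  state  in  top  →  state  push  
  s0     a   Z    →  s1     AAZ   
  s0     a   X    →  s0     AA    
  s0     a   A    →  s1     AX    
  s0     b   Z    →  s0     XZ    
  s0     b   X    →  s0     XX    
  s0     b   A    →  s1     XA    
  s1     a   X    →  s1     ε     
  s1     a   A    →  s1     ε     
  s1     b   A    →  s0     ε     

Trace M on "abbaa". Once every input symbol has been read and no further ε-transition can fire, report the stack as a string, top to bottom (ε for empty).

(s0, abbaa, Z)
  read a, top Z: go to s1, push AAZ → (s1, bbaa, AAZ)
  read b, top A: go to s0, push ε → (s0, baa, AZ)
  read b, top A: go to s1, push XA → (s1, aa, XAZ)
  read a, top X: go to s1, push ε → (s1, a, AZ)
  read a, top A: go to s1, push ε → (s1, ε, Z)
All input consumed in state s1 with stack Z.

Z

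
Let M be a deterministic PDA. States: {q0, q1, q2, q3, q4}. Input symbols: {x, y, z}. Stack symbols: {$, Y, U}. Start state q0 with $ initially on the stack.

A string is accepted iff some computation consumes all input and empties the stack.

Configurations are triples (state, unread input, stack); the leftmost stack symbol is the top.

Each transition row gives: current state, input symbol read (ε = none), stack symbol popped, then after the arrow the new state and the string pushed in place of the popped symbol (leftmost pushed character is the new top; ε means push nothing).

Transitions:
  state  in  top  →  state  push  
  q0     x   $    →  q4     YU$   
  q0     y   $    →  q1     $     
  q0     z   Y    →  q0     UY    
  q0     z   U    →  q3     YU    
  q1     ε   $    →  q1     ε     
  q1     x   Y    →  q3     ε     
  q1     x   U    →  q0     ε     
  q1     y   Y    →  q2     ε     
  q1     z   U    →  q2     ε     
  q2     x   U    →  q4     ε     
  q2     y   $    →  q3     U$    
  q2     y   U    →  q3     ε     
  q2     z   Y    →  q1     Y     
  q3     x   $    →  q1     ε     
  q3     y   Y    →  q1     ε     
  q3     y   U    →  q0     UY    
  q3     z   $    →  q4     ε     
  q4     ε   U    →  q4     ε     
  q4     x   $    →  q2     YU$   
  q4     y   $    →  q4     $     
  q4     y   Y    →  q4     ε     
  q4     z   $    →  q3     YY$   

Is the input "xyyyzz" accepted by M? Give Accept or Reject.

Reject

(q0, xyyyzz, $) ⊢ (q4, yyyzz, YU$) ⊢ (q4, yyzz, U$) ⊢ (q4, yyzz, $) ⊢ (q4, yzz, $) ⊢ (q4, zz, $) ⊢ (q3, z, YY$)
No transition applies at (q3, z, YY$); input not fully consumed.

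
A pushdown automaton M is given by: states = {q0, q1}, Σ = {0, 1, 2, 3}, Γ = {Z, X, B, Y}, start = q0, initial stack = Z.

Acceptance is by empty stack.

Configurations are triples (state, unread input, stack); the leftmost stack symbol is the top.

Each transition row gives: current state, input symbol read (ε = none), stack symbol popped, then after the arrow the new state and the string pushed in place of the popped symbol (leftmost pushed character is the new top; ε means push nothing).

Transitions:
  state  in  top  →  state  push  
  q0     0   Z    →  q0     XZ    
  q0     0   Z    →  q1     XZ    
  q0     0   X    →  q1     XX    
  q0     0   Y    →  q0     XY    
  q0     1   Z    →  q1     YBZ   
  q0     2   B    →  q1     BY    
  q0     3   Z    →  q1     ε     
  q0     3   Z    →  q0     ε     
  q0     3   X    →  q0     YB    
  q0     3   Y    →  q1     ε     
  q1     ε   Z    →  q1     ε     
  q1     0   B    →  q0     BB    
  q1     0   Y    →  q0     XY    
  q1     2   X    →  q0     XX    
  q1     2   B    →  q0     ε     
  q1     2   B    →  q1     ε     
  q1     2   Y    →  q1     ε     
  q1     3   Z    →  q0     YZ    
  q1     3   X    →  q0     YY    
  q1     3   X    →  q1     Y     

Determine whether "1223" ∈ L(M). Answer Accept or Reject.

One accepting computation: (q0, 1223, Z) ⊢ (q1, 223, YBZ) ⊢ (q1, 23, BZ) ⊢ (q0, 3, Z) ⊢ (q1, ε, ε)
All input consumed and the stack is empty.

Accept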